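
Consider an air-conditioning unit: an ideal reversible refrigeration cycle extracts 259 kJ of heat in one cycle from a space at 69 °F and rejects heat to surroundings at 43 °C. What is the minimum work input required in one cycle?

W_in ≈ 19.8 kJ

T_H = 43 °C → 43 + 273.15 = 316.15 K.
T_C = 69 °F → (69 − 32) × 5/9 = 20.56 °C = 293.71 K.
COP_R = T_C/(T_H − T_C) = 293.71/22.44 = 13.0859.
W = Q_C/COP_R = 259/13.0859 = 19.8 kJ.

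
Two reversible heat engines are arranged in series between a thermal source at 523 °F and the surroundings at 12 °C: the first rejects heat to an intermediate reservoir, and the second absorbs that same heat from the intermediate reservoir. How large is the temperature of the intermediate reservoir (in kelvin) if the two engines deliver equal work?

T_m ≈ 416 K

T_H = 523 °F → (523 − 32) × 5/9 = 272.78 °C = 545.93 K.
T_C = 12 °C → 12 + 273.15 = 285.15 K.
For reversible stages Q_m = Q_H·(T_m/T_H). Setting W₁ = Q_H(1 − T_m/T_H) equal to W₂ = Q_m(1 − T_C/T_m) = Q_H·(T_m − T_C)/T_H gives T_H − T_m = T_m − T_C, so T_m = (T_H + T_C)/2 = (545.93 + 285.15)/2 = 416 K.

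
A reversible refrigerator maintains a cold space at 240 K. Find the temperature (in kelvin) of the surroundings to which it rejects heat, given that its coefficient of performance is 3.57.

T_H ≈ 307 K

COP_R = T_C/(T_H − T_C) ⇒ T_H = T_C·(1 + 1/COP_R) = 240.00 × (1 + 1/3.57) = 307 K.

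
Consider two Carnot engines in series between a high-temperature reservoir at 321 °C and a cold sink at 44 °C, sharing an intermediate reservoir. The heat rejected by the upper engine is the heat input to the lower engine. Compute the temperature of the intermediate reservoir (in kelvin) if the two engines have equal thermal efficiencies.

T_H = 321 °C → 321 + 273.15 = 594.15 K.
T_C = 44 °C → 44 + 273.15 = 317.15 K.
Equal efficiencies require 1 − T_m/T_H = 1 − T_C/T_m, i.e. T_m/T_H = T_C/T_m, so T_m = √(T_H·T_C) = √(594.15 × 317.15) = 434 K.

T_m ≈ 434 K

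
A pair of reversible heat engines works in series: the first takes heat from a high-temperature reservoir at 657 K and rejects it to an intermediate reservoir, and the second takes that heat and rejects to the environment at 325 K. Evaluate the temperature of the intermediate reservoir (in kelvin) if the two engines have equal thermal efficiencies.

T_m ≈ 462 K

Equal efficiencies require 1 − T_m/T_H = 1 − T_C/T_m, i.e. T_m/T_H = T_C/T_m, so T_m = √(T_H·T_C) = √(657.00 × 325.00) = 462 K.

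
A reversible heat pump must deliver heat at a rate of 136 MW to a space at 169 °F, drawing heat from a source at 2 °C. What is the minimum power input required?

Ẇ_in ≈ 28.86 MW

T_H = 169 °F → (169 − 32) × 5/9 = 76.11 °C = 349.26 K.
T_C = 2 °C → 2 + 273.15 = 275.15 K.
For a reversible heat pump, COP_HP = T_H/(T_H − T_C) = 349.26/74.11 = 4.7127.
W = Q_H/COP_HP = 136/4.7127 = 28.86 MW.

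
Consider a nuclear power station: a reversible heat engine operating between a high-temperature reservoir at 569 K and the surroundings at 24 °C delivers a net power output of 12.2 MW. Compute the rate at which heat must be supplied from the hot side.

Q̇_H ≈ 25.54 MW

T_C = 24 °C → 24 + 273.15 = 297.15 K.
For a reversible engine, η = 1 − T_C/T_H = 1 − 297.15/569.00 = 0.4778.
Q_H = W/η = 12.2/0.4778 = 25.54 MW.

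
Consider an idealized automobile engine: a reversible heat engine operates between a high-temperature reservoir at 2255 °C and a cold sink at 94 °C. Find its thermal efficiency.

T_H = 2255 °C → 2255 + 273.15 = 2528.15 K.
T_C = 94 °C → 94 + 273.15 = 367.15 K.
Since the cycle is reversible, η = 1 − T_C/T_H = 1 − 367.15/2528.15 = 0.855.

η ≈ 0.855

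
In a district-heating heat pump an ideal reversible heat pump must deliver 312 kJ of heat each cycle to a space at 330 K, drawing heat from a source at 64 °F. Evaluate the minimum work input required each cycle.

T_C = 64 °F → (64 − 32) × 5/9 = 17.78 °C = 290.93 K.
For a reversible heat pump, COP_HP = T_H/(T_H − T_C) = 330.00/39.07 = 8.4459.
W = Q_H/COP_HP = 312/8.4459 = 36.9 kJ.

W_in ≈ 36.9 kJ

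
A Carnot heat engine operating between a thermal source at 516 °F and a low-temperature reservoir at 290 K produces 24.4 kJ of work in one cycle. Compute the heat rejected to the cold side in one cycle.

T_H = 516 °F → (516 − 32) × 5/9 = 268.89 °C = 542.04 K.
η_rev = 1 − T_C/T_H = 1 − 290.00/542.04 = 0.4650.
Since Q_C/Q_H = T_C/T_H and Q_H = W/η, Q_C = W·T_C/(T_H − T_C) = 24.4 × 290.00/252.04 = 28.08 kJ.

Q_C ≈ 28.08 kJ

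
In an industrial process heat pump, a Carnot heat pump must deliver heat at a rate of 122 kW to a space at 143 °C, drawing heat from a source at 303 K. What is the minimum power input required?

Ẇ_in ≈ 33.2 kW

T_H = 143 °C → 143 + 273.15 = 416.15 K.
Reversible heating COP: COP_HP = T_H/(T_H − T_C) = 416.15/113.15 = 3.6779.
W = Q_H/COP_HP = 122/3.6779 = 33.2 kW.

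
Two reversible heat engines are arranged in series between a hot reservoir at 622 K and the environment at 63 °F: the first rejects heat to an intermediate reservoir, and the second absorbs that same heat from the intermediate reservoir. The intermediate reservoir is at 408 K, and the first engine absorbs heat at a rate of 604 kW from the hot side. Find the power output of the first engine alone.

Ẇ₁ ≈ 208 kW

T_C = 63 °F → (63 − 32) × 5/9 = 17.22 °C = 290.37 K.
First-stage efficiency η₁ = 1 − T_m/T_H = 1 − 408.00/622.00 = 0.3441.
W₁ = η₁·Q_H = 0.3441 × 604 = 208 kW.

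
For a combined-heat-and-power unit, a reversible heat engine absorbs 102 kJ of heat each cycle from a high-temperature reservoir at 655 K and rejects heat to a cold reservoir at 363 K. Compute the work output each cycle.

The Carnot efficiency is η = 1 − T_C/T_H = 1 − 363.00/655.00 = 0.4458.
W = η·Q_H = 0.4458 × 102 = 45.47 kJ.

W ≈ 45.47 kJ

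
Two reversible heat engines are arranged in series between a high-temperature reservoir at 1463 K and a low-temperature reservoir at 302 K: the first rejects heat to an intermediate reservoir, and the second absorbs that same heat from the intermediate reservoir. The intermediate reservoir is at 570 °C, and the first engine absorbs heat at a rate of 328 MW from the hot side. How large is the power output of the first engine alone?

Ẇ₁ ≈ 139 MW

T_m = 570 °C → 570 + 273.15 = 843.15 K.
First-stage efficiency η₁ = 1 − T_m/T_H = 1 − 843.15/1463.00 = 0.4237.
W₁ = η₁·Q_H = 0.4237 × 328 = 139 MW.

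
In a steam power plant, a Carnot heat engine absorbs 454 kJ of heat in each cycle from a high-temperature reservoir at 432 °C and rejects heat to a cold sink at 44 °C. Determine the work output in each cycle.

T_H = 432 °C → 432 + 273.15 = 705.15 K.
T_C = 44 °C → 44 + 273.15 = 317.15 K.
For a reversible engine, η = 1 − T_C/T_H = 1 − 317.15/705.15 = 0.5502.
W = η·Q_H = 0.5502 × 454 = 249.8 kJ.

W ≈ 249.8 kJ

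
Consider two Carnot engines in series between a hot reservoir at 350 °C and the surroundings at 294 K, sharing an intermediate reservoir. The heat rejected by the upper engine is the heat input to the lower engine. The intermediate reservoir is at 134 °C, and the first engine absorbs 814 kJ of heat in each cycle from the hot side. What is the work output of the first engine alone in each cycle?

W₁ ≈ 282 kJ

T_H = 350 °C → 350 + 273.15 = 623.15 K.
T_m = 134 °C → 134 + 273.15 = 407.15 K.
First-stage efficiency η₁ = 1 − T_m/T_H = 1 − 407.15/623.15 = 0.3466.
W₁ = η₁·Q_H = 0.3466 × 814 = 282 kJ.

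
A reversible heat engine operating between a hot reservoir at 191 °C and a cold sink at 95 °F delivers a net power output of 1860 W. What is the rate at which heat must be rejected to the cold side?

T_H = 191 °C → 191 + 273.15 = 464.15 K.
T_C = 95 °F → (95 − 32) × 5/9 = 35.00 °C = 308.15 K.
For a reversible engine, η = 1 − T_C/T_H = 1 − 308.15/464.15 = 0.3361.
Since Q_C/Q_H = T_C/T_H and Q_H = W/η, Q_C = W·T_C/(T_H − T_C) = 1860 × 308.15/156.00 = 3674 W.

Q̇_C ≈ 3674 W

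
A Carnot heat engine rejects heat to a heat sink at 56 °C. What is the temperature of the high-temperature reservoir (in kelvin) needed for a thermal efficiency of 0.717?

T_H ≈ 1160 K

T_C = 56 °C → 56 + 273.15 = 329.15 K.
From η = 1 − T_C/T_H, solving for T_H gives T_H = T_C/(1 − η) = 329.15/(1 − 0.717) = 1160 K.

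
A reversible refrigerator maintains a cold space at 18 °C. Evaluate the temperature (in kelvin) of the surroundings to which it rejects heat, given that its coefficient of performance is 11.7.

T_C = 18 °C → 18 + 273.15 = 291.15 K.
COP_R = T_C/(T_H − T_C) ⇒ T_H = T_C·(1 + 1/COP_R) = 291.15 × (1 + 1/11.7) = 316 K.

T_H ≈ 316 K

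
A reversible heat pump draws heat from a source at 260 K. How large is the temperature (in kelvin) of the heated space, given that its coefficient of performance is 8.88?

COP_HP = T_H/(T_H − T_C) ⇒ T_H = T_C·COP_HP/(COP_HP − 1) = 260.00 × 8.88/(8.88 − 1) = 293.0 K.

T_H ≈ 293.0 K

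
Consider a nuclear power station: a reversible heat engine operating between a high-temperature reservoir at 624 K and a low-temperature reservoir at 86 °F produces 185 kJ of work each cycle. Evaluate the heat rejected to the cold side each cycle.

T_C = 86 °F → (86 − 32) × 5/9 = 30.00 °C = 303.15 K.
For a reversible engine, η = 1 − T_C/T_H = 1 − 303.15/624.00 = 0.5142.
Since Q_C/Q_H = T_C/T_H and Q_H = W/η, Q_C = W·T_C/(T_H − T_C) = 185 × 303.15/320.85 = 175 kJ.

Q_C ≈ 175 kJ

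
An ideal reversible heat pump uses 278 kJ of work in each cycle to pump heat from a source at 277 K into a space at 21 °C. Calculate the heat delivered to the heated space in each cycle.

Q_H ≈ 4768 kJ

T_H = 21 °C → 21 + 273.15 = 294.15 K.
The Carnot heat-pump COP is COP_HP = T_H/(T_H − T_C) = 294.15/17.15 = 17.1516.
Q_H = COP_HP · W = 17.1516 × 278 = 4768 kJ.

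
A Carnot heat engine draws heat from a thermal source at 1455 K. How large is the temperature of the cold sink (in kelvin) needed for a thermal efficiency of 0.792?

From η = 1 − T_C/T_H, T_C = T_H·(1 − η) = 1455.00 × (1 − 0.792) = 302.6 K.

T_C ≈ 302.6 K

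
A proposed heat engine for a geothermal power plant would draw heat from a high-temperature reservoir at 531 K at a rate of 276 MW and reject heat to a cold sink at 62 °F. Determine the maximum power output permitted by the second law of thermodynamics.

Ẇ_max ≈ 125 MW

T_C = 62 °F → (62 − 32) × 5/9 = 16.67 °C = 289.82 K.
By the Carnot theorem, η_max = 1 − T_C/T_H = 1 − 289.82/531.00 = 0.4542.
W_max = η_max · Q_H = 0.4542 × 276 = 125 MW.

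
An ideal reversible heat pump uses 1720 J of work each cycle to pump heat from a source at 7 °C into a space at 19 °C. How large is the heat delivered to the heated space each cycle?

Q_H ≈ 41900 J

T_H = 19 °C → 19 + 273.15 = 292.15 K.
T_C = 7 °C → 7 + 273.15 = 280.15 K.
Reversible heating COP: COP_HP = T_H/(T_H − T_C) = 292.15/12.00 = 24.3458.
Q_H = COP_HP · W = 24.3458 × 1720 = 41900 J.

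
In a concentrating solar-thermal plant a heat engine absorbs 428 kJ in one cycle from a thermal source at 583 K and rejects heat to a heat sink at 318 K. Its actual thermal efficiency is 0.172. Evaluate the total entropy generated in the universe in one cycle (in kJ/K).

ΔS_univ ≈ 0.380 kJ/K

W = η·Q_H = 0.172 × 428 = 73.62 kJ, so Q_C = Q_H − W = 354.4 kJ.
Entropy balance on the reservoirs: −Q_H/T_H = -0.7341 kJ/K, +Q_C/T_C = 1.114 kJ/K.
ΔS_univ = −Q_H/T_H + Q_C/T_C = 0.380 kJ/K (> 0, since η = 0.172 < η_Carnot = 0.455).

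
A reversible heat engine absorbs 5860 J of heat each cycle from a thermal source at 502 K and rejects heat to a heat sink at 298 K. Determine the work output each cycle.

W ≈ 2380 J

Carnot efficiency: η = 1 − T_C/T_H = 1 − 298.00/502.00 = 0.4064.
W = η·Q_H = 0.4064 × 5860 = 2380 J.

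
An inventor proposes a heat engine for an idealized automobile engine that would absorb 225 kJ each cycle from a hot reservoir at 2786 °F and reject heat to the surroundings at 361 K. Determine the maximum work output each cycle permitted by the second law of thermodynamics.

W_max ≈ 180.0 kJ

T_H = 2786 °F → (2786 − 32) × 5/9 = 1530.00 °C = 1803.15 K.
The second-law ceiling is the Carnot efficiency, η_max = 1 − T_C/T_H = 1 − 361.00/1803.15 = 0.7998.
W_max = η_max · Q_H = 0.7998 × 225 = 180.0 kJ.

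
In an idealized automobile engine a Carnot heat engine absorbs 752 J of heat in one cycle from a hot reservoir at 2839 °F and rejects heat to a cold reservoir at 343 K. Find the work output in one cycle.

T_H = 2839 °F → (2839 − 32) × 5/9 = 1559.44 °C = 1832.59 K.
The Carnot efficiency is η = 1 − T_C/T_H = 1 − 343.00/1832.59 = 0.8128.
W = η·Q_H = 0.8128 × 752 = 611 J.

W ≈ 611 J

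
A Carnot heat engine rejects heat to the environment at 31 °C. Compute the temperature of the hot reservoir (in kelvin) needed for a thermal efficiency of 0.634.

T_H ≈ 831 K

T_C = 31 °C → 31 + 273.15 = 304.15 K.
From η = 1 − T_C/T_H, solving for T_H gives T_H = T_C/(1 − η) = 304.15/(1 − 0.634) = 831 K.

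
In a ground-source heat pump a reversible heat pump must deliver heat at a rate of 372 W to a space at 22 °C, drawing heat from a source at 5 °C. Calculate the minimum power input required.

T_H = 22 °C → 22 + 273.15 = 295.15 K.
T_C = 5 °C → 5 + 273.15 = 278.15 K.
COP_HP = T_H/(T_H − T_C) = 295.15/17.00 = 17.3618.
W = Q_H/COP_HP = 372/17.3618 = 21.4 W.

Ẇ_in ≈ 21.4 W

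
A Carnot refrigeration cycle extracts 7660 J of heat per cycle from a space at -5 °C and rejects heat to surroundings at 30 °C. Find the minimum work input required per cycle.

T_H = 30 °C → 30 + 273.15 = 303.15 K.
T_C = -5 °C → -5 + 273.15 = 268.15 K.
Carnot COP: COP_R = T_C/(T_H − T_C) = 268.15/35.00 = 7.6614.
W = Q_C/COP_R = 7660/7.6614 = 1000 J.

W_in ≈ 1000 J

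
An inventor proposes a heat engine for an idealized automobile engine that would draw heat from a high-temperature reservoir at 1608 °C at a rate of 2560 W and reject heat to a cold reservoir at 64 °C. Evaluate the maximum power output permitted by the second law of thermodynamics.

T_H = 1608 °C → 1608 + 273.15 = 1881.15 K.
T_C = 64 °C → 64 + 273.15 = 337.15 K.
The second-law ceiling is the Carnot efficiency, η_max = 1 − T_C/T_H = 1 − 337.15/1881.15 = 0.8208.
W_max = η_max · Q_H = 0.8208 × 2560 = 2100 W.

Ẇ_max ≈ 2100 W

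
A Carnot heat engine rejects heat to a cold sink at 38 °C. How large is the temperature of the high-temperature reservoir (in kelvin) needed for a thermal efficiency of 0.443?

T_C = 38 °C → 38 + 273.15 = 311.15 K.
From η = 1 − T_C/T_H, solving for T_H gives T_H = T_C/(1 − η) = 311.15/(1 − 0.443) = 559 K.

T_H ≈ 559 K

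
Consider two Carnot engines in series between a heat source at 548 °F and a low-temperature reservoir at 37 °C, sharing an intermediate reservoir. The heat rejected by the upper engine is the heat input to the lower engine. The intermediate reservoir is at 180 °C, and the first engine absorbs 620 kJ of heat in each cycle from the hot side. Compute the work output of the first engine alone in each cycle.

T_H = 548 °F → (548 − 32) × 5/9 = 286.67 °C = 559.82 K.
T_C = 37 °C → 37 + 273.15 = 310.15 K.
T_m = 180 °C → 180 + 273.15 = 453.15 K.
First-stage efficiency η₁ = 1 − T_m/T_H = 1 − 453.15/559.82 = 0.1905.
W₁ = η₁·Q_H = 0.1905 × 620 = 118 kJ.

W₁ ≈ 118 kJ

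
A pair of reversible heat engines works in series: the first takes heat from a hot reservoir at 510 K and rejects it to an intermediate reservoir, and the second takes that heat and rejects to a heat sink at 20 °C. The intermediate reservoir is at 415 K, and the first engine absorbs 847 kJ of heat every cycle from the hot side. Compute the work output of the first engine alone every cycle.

W₁ ≈ 158 kJ

T_C = 20 °C → 20 + 273.15 = 293.15 K.
First-stage efficiency η₁ = 1 − T_m/T_H = 1 − 415.00/510.00 = 0.1863.
W₁ = η₁·Q_H = 0.1863 × 847 = 158 kJ.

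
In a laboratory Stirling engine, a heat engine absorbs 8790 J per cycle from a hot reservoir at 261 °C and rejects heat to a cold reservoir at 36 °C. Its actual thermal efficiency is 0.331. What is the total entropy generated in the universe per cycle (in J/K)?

T_H = 261 °C → 261 + 273.15 = 534.15 K.
T_C = 36 °C → 36 + 273.15 = 309.15 K.
W = η·Q_H = 0.331 × 8790 = 2909 J, so Q_C = Q_H − W = 5881 J.
Reservoir entropy changes: ΔS_H = −Q_H/T_H = −8790/534.15 = -16.46 J/K and ΔS_C = +Q_C/T_C = 5881/309.15 = 19.02 J/K.
ΔS_univ = −Q_H/T_H + Q_C/T_C = 2.565 J/K (> 0, since η = 0.331 < η_Carnot = 0.421).

ΔS_univ ≈ 2.565 J/K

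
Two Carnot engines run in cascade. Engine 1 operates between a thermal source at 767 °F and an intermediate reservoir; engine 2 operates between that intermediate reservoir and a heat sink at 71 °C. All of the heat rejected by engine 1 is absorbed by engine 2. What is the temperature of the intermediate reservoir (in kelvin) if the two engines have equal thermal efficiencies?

T_H = 767 °F → (767 − 32) × 5/9 = 408.33 °C = 681.48 K.
T_C = 71 °C → 71 + 273.15 = 344.15 K.
Equal efficiencies require 1 − T_m/T_H = 1 − T_C/T_m, i.e. T_m/T_H = T_C/T_m, so T_m = √(T_H·T_C) = √(681.48 × 344.15) = 484 K.

T_m ≈ 484 K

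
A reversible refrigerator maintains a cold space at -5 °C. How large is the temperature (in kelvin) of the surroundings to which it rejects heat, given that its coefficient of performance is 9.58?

T_H ≈ 296 K

T_C = -5 °C → -5 + 273.15 = 268.15 K.
COP_R = T_C/(T_H − T_C) ⇒ T_H = T_C·(1 + 1/COP_R) = 268.15 × (1 + 1/9.58) = 296 K.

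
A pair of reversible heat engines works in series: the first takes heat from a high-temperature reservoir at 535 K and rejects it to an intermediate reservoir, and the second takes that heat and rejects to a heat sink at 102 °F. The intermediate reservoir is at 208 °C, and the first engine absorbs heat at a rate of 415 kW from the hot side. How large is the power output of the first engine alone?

Ẇ₁ ≈ 41.8 kW

T_C = 102 °F → (102 − 32) × 5/9 = 38.89 °C = 312.04 K.
T_m = 208 °C → 208 + 273.15 = 481.15 K.
First-stage efficiency η₁ = 1 − T_m/T_H = 1 − 481.15/535.00 = 0.1007.
W₁ = η₁·Q_H = 0.1007 × 415 = 41.8 kW.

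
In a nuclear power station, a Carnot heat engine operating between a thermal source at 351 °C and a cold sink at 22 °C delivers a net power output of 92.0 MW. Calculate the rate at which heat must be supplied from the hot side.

T_H = 351 °C → 351 + 273.15 = 624.15 K.
T_C = 22 °C → 22 + 273.15 = 295.15 K.
η_rev = 1 − T_C/T_H = 1 − 295.15/624.15 = 0.5271.
Q_H = W/η = 92.0/0.5271 = 175 MW.

Q̇_H ≈ 175 MW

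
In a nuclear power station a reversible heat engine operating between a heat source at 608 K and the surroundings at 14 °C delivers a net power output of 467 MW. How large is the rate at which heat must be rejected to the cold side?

Q̇_C ≈ 417.9 MW

T_C = 14 °C → 14 + 273.15 = 287.15 K.
Carnot efficiency: η = 1 − T_C/T_H = 1 − 287.15/608.00 = 0.5277.
Since Q_C/Q_H = T_C/T_H and Q_H = W/η, Q_C = W·T_C/(T_H − T_C) = 467 × 287.15/320.85 = 417.9 MW.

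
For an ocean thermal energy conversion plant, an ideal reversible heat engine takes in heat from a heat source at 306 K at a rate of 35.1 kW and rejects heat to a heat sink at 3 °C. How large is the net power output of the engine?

T_C = 3 °C → 3 + 273.15 = 276.15 K.
The Carnot efficiency is η = 1 − T_C/T_H = 1 − 276.15/306.00 = 0.0975.
W = η·Q_H = 0.0975 × 35.1 = 3.42 kW.

Ẇ ≈ 3.42 kW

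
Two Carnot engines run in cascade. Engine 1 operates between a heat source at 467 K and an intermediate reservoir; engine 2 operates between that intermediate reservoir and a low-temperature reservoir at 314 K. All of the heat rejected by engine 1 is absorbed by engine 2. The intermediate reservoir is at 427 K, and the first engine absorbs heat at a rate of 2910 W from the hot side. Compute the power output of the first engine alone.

First-stage efficiency η₁ = 1 − T_m/T_H = 1 − 427.00/467.00 = 0.0857.
W₁ = η₁·Q_H = 0.0857 × 2910 = 249 W.

Ẇ₁ ≈ 249 W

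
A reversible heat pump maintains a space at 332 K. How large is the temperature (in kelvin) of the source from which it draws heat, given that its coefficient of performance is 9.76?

COP_HP = T_H/(T_H − T_C) ⇒ T_C = T_H·(COP_HP − 1)/COP_HP = 332.00 × (9.76 − 1)/9.76 = 298.0 K.

T_C ≈ 298.0 K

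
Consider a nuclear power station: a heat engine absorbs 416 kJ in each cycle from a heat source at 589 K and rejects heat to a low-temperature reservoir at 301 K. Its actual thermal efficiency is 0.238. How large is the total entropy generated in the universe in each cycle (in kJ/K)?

W = η·Q_H = 0.238 × 416 = 99.01 kJ, so Q_C = Q_H − W = 317.0 kJ.
Reservoir entropy changes: ΔS_H = −Q_H/T_H = −416/589.00 = -0.7063 kJ/K and ΔS_C = +Q_C/T_C = 317.0/301.00 = 1.053 kJ/K.
ΔS_univ = −Q_H/T_H + Q_C/T_C = 0.3468 kJ/K (> 0, since η = 0.238 < η_Carnot = 0.489).

ΔS_univ ≈ 0.3468 kJ/K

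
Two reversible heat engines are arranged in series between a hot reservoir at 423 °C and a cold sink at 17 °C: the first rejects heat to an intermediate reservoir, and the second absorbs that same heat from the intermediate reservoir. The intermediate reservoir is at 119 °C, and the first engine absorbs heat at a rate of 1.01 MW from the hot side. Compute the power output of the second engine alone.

Ẇ₂ ≈ 0.1480 MW

T_H = 423 °C → 423 + 273.15 = 696.15 K.
T_C = 17 °C → 17 + 273.15 = 290.15 K.
T_m = 119 °C → 119 + 273.15 = 392.15 K.
Heat entering the second stage: Q_m = Q_H·(T_m/T_H) = 1.01 × 392.15/696.15 = 0.5689 MW.
Second-stage efficiency η₂ = 1 − T_C/T_m = 1 − 290.15/392.15 = 0.2601, so W₂ = η₂·Q_m = 0.1480 MW.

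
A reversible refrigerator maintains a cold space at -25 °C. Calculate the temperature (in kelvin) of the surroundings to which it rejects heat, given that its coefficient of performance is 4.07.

T_H ≈ 309 K

T_C = -25 °C → -25 + 273.15 = 248.15 K.
COP_R = T_C/(T_H − T_C) ⇒ T_H = T_C·(1 + 1/COP_R) = 248.15 × (1 + 1/4.07) = 309 K.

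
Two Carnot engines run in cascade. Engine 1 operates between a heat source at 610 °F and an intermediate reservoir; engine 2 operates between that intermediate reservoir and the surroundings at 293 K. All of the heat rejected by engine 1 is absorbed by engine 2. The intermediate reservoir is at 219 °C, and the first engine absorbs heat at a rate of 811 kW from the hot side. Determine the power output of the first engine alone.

Ẇ₁ ≈ 139 kW

T_H = 610 °F → (610 − 32) × 5/9 = 321.11 °C = 594.26 K.
T_m = 219 °C → 219 + 273.15 = 492.15 K.
First-stage efficiency η₁ = 1 − T_m/T_H = 1 − 492.15/594.26 = 0.1718.
W₁ = η₁·Q_H = 0.1718 × 811 = 139 kW.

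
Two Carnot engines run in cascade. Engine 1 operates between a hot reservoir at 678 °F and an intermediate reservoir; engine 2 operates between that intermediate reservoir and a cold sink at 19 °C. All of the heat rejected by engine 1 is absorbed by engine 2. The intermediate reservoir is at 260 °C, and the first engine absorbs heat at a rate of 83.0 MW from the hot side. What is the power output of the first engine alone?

T_H = 678 °F → (678 − 32) × 5/9 = 358.89 °C = 632.04 K.
T_C = 19 °C → 19 + 273.15 = 292.15 K.
T_m = 260 °C → 260 + 273.15 = 533.15 K.
First-stage efficiency η₁ = 1 − T_m/T_H = 1 − 533.15/632.04 = 0.1565.
W₁ = η₁·Q_H = 0.1565 × 83.0 = 13.0 MW.

Ẇ₁ ≈ 13.0 MW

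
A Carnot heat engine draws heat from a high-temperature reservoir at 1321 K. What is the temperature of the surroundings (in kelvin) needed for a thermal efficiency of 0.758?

From η = 1 − T_C/T_H, T_C = T_H·(1 − η) = 1321.00 × (1 − 0.758) = 319.7 K.

T_C ≈ 319.7 K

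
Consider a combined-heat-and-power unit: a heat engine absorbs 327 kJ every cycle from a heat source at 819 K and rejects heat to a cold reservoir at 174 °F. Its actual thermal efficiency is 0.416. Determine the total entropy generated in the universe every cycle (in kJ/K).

ΔS_univ ≈ 0.143 kJ/K

T_C = 174 °F → (174 − 32) × 5/9 = 78.89 °C = 352.04 K.
W = η·Q_H = 0.416 × 327 = 136.0 kJ, so Q_C = Q_H − W = 191.0 kJ.
Entropy balance on the reservoirs: −Q_H/T_H = -0.3993 kJ/K, +Q_C/T_C = 0.5425 kJ/K.
ΔS_univ = −Q_H/T_H + Q_C/T_C = 0.143 kJ/K (> 0, since η = 0.416 < η_Carnot = 0.570).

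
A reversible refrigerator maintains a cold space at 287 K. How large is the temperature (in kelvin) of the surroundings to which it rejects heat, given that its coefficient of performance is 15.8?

COP_R = T_C/(T_H − T_C) ⇒ T_H = T_C·(1 + 1/COP_R) = 287.00 × (1 + 1/15.8) = 305 K.

T_H ≈ 305 K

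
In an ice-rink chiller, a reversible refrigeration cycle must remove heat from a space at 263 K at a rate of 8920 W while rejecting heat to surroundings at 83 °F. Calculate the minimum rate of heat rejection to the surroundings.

Q̇_H ≈ 10200 W

T_H = 83 °F → (83 − 32) × 5/9 = 28.33 °C = 301.48 K.
For a reversible cycle Q_H/Q_C = T_H/T_C, so Q_H = Q_C·T_H/T_C = 8920 × 301.48/263.00 = 10200 W.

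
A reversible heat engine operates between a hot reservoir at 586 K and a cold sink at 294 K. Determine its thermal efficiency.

For a reversible engine, η = 1 − T_C/T_H = 1 − 294.00/586.00 = 0.498.

η ≈ 0.498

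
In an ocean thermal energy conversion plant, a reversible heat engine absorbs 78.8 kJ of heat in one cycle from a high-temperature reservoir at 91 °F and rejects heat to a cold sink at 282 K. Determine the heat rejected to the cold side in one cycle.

T_H = 91 °F → (91 − 32) × 5/9 = 32.78 °C = 305.93 K.
Carnot efficiency: η = 1 − T_C/T_H = 1 − 282.00/305.93 = 0.0782.
For a reversible cycle Q_C/Q_H = T_C/T_H, so Q_C = 78.8 × 282.00/305.93 = 72.6 kJ.

Q_C ≈ 72.6 kJ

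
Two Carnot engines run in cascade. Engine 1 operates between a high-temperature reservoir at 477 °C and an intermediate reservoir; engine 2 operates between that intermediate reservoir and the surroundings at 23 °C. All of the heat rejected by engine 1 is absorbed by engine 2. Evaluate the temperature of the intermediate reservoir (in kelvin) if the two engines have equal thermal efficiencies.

T_m ≈ 471 K

T_H = 477 °C → 477 + 273.15 = 750.15 K.
T_C = 23 °C → 23 + 273.15 = 296.15 K.
Equal efficiencies require 1 − T_m/T_H = 1 − T_C/T_m, i.e. T_m/T_H = T_C/T_m, so T_m = √(T_H·T_C) = √(750.15 × 296.15) = 471 K.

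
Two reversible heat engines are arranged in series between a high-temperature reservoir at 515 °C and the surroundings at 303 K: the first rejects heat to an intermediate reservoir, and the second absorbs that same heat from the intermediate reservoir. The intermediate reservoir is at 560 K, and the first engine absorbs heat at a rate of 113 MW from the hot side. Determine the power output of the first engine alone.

Ẇ₁ ≈ 32.7 MW

T_H = 515 °C → 515 + 273.15 = 788.15 K.
First-stage efficiency η₁ = 1 − T_m/T_H = 1 − 560.00/788.15 = 0.2895.
W₁ = η₁·Q_H = 0.2895 × 113 = 32.7 MW.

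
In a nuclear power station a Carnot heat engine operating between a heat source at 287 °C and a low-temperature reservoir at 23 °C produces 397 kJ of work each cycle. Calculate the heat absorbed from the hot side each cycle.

T_H = 287 °C → 287 + 273.15 = 560.15 K.
T_C = 23 °C → 23 + 273.15 = 296.15 K.
Since the cycle is reversible, η = 1 − T_C/T_H = 1 − 296.15/560.15 = 0.4713.
Q_H = W/η = 397/0.4713 = 842 kJ.

Q_H ≈ 842 kJ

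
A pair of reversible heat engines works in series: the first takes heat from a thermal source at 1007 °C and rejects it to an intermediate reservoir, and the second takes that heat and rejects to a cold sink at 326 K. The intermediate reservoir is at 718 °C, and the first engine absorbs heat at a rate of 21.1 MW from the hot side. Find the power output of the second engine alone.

Ẇ₂ ≈ 10.96 MW

T_H = 1007 °C → 1007 + 273.15 = 1280.15 K.
T_m = 718 °C → 718 + 273.15 = 991.15 K.
Heat entering the second stage: Q_m = Q_H·(T_m/T_H) = 21.1 × 991.15/1280.15 = 16.34 MW.
Second-stage efficiency η₂ = 1 − T_C/T_m = 1 − 326.00/991.15 = 0.6711, so W₂ = η₂·Q_m = 10.96 MW.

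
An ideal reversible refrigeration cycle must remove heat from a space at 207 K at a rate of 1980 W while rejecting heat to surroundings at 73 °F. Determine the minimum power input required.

T_H = 73 °F → (73 − 32) × 5/9 = 22.78 °C = 295.93 K.
COP_R = T_C/(T_H − T_C) = 207.00/88.93 = 2.3277.
W = Q_C/COP_R = 1980/2.3277 = 850.6 W.

Ẇ_in ≈ 850.6 W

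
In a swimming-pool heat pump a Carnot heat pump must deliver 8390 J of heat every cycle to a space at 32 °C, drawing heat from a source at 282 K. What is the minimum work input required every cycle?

W_in ≈ 636.5 J

T_H = 32 °C → 32 + 273.15 = 305.15 K.
COP_HP = T_H/(T_H − T_C) = 305.15/23.15 = 13.1814.
W = Q_H/COP_HP = 8390/13.1814 = 636.5 J.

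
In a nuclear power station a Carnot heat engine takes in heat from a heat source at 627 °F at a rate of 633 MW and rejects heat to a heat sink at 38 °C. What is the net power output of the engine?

T_H = 627 °F → (627 − 32) × 5/9 = 330.56 °C = 603.71 K.
T_C = 38 °C → 38 + 273.15 = 311.15 K.
Carnot efficiency: η = 1 − T_C/T_H = 1 − 311.15/603.71 = 0.4846.
W = η·Q_H = 0.4846 × 633 = 306.8 MW.

Ẇ ≈ 306.8 MW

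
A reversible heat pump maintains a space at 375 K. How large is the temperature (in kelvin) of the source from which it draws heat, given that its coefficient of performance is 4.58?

T_C ≈ 293 K

COP_HP = T_H/(T_H − T_C) ⇒ T_C = T_H·(COP_HP − 1)/COP_HP = 375.00 × (4.58 − 1)/4.58 = 293 K.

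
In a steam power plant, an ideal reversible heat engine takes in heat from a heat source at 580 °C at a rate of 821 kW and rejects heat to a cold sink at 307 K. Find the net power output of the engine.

Ẇ ≈ 526 kW

T_H = 580 °C → 580 + 273.15 = 853.15 K.
Since the cycle is reversible, η = 1 − T_C/T_H = 1 − 307.00/853.15 = 0.6402.
W = η·Q_H = 0.6402 × 821 = 526 kW.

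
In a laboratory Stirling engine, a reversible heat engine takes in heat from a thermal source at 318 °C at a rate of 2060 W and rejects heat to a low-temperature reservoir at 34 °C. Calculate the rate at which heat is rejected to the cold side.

Q̇_C ≈ 1070 W

T_H = 318 °C → 318 + 273.15 = 591.15 K.
T_C = 34 °C → 34 + 273.15 = 307.15 K.
For a reversible engine, η = 1 − T_C/T_H = 1 − 307.15/591.15 = 0.4804.
For a reversible cycle Q_C/Q_H = T_C/T_H, so Q_C = 2060 × 307.15/591.15 = 1070 W.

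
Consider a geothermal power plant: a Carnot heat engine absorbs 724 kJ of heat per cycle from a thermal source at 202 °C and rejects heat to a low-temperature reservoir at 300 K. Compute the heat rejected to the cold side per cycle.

T_H = 202 °C → 202 + 273.15 = 475.15 K.
The Carnot efficiency is η = 1 − T_C/T_H = 1 − 300.00/475.15 = 0.3686.
For a reversible cycle Q_C/Q_H = T_C/T_H, so Q_C = 724 × 300.00/475.15 = 457.1 kJ.

Q_C ≈ 457.1 kJ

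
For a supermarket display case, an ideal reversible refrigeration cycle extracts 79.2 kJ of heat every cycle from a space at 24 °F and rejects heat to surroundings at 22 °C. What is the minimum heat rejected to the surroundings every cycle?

Q_H ≈ 86.99 kJ

T_H = 22 °C → 22 + 273.15 = 295.15 K.
T_C = 24 °F → (24 − 32) × 5/9 = -4.44 °C = 268.71 K.
For a reversible cycle Q_H/Q_C = T_H/T_C, so Q_H = Q_C·T_H/T_C = 79.2 × 295.15/268.71 = 86.99 kJ.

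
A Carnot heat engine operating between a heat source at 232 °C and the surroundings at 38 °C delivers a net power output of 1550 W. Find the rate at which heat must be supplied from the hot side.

Q̇_H ≈ 4040 W

T_H = 232 °C → 232 + 273.15 = 505.15 K.
T_C = 38 °C → 38 + 273.15 = 311.15 K.
The Carnot efficiency is η = 1 − T_C/T_H = 1 − 311.15/505.15 = 0.3840.
Q_H = W/η = 1550/0.3840 = 4040 W.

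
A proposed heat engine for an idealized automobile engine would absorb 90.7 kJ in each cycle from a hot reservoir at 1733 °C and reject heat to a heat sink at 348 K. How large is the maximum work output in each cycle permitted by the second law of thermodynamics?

W_max ≈ 75.0 kJ

T_H = 1733 °C → 1733 + 273.15 = 2006.15 K.
No engine can exceed the Carnot limit: η_max = 1 − T_C/T_H = 1 − 348.00/2006.15 = 0.8265.
W_max = η_max · Q_H = 0.8265 × 90.7 = 75.0 kJ.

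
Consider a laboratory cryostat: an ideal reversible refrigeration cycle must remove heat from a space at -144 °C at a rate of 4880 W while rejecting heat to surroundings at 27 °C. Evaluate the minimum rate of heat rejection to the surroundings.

T_H = 27 °C → 27 + 273.15 = 300.15 K.
T_C = -144 °C → -144 + 273.15 = 129.15 K.
For a reversible cycle Q_H/Q_C = T_H/T_C, so Q_H = Q_C·T_H/T_C = 4880 × 300.15/129.15 = 11300 W.

Q̇_H ≈ 11300 W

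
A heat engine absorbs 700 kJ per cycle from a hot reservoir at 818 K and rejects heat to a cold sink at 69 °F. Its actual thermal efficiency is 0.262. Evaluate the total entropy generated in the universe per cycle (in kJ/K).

ΔS_univ ≈ 0.903 kJ/K

T_C = 69 °F → (69 − 32) × 5/9 = 20.56 °C = 293.71 K.
W = η·Q_H = 0.262 × 700 = 183.4 kJ, so Q_C = Q_H − W = 516.6 kJ.
Entropy balance on the reservoirs: −Q_H/T_H = -0.8557 kJ/K, +Q_C/T_C = 1.759 kJ/K.
ΔS_univ = −Q_H/T_H + Q_C/T_C = 0.903 kJ/K (> 0, since η = 0.262 < η_Carnot = 0.641).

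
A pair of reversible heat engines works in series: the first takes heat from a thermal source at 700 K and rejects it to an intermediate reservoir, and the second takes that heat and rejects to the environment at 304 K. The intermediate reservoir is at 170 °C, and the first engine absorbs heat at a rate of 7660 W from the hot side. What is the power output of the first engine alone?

T_m = 170 °C → 170 + 273.15 = 443.15 K.
First-stage efficiency η₁ = 1 − T_m/T_H = 1 − 443.15/700.00 = 0.3669.
W₁ = η₁·Q_H = 0.3669 × 7660 = 2810 W.

Ẇ₁ ≈ 2810 W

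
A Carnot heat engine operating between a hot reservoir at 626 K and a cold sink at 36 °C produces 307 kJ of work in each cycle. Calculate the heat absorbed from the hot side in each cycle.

T_C = 36 °C → 36 + 273.15 = 309.15 K.
For a reversible engine, η = 1 − T_C/T_H = 1 − 309.15/626.00 = 0.5062.
Q_H = W/η = 307/0.5062 = 607 kJ.

Q_H ≈ 607 kJ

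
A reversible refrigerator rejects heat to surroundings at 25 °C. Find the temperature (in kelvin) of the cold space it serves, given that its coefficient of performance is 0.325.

T_C ≈ 73.1 K

T_H = 25 °C → 25 + 273.15 = 298.15 K.
COP_R = T_C/(T_H − T_C) ⇒ T_C = T_H·COP_R/(1 + COP_R) = 298.15 × 0.325/(1 + 0.325) = 73.1 K.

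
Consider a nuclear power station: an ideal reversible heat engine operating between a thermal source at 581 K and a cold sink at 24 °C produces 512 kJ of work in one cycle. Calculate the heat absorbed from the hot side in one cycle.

T_C = 24 °C → 24 + 273.15 = 297.15 K.
η_rev = 1 − T_C/T_H = 1 − 297.15/581.00 = 0.4886.
Q_H = W/η = 512/0.4886 = 1048 kJ.

Q_H ≈ 1048 kJ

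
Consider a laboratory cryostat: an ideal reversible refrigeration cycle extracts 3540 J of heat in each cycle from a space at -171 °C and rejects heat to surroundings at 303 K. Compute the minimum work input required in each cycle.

T_C = -171 °C → -171 + 273.15 = 102.15 K.
For a reversible refrigerator, COP_R = T_C/(T_H − T_C) = 102.15/200.85 = 0.5086.
W = Q_C/COP_R = 3540/0.5086 = 6960 J.

W_in ≈ 6960 J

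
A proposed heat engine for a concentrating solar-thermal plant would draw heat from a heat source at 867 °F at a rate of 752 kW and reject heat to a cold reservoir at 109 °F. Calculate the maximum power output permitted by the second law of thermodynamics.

Ẇ_max ≈ 429.7 kW

T_H = 867 °F → (867 − 32) × 5/9 = 463.89 °C = 737.04 K.
T_C = 109 °F → (109 − 32) × 5/9 = 42.78 °C = 315.93 K.
By the Carnot theorem, η_max = 1 − T_C/T_H = 1 − 315.93/737.04 = 0.5714.
W_max = η_max · Q_H = 0.5714 × 752 = 429.7 kW.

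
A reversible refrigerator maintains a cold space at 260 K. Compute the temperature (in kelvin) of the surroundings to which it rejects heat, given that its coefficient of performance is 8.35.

COP_R = T_C/(T_H − T_C) ⇒ T_H = T_C·(1 + 1/COP_R) = 260.00 × (1 + 1/8.35) = 291 K.

T_H ≈ 291 K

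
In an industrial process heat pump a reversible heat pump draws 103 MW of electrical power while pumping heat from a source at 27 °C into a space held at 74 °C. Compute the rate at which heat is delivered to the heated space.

Q̇_H ≈ 760.8 MW

T_H = 74 °C → 74 + 273.15 = 347.15 K.
T_C = 27 °C → 27 + 273.15 = 300.15 K.
For a reversible heat pump, COP_HP = T_H/(T_H − T_C) = 347.15/47.00 = 7.3862.
Q_H = COP_HP · W = 7.3862 × 103 = 760.8 MW.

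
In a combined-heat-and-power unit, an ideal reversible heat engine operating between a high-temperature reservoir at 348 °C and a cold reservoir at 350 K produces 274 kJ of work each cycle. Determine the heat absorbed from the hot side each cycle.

T_H = 348 °C → 348 + 273.15 = 621.15 K.
Since the cycle is reversible, η = 1 − T_C/T_H = 1 − 350.00/621.15 = 0.4365.
Q_H = W/η = 274/0.4365 = 628 kJ.

Q_H ≈ 628 kJ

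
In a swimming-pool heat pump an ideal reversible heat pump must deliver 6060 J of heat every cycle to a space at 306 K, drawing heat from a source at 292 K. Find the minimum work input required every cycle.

W_in ≈ 277 J

For a reversible heat pump, COP_HP = T_H/(T_H − T_C) = 306.00/14.00 = 21.8571.
W = Q_H/COP_HP = 6060/21.8571 = 277 J.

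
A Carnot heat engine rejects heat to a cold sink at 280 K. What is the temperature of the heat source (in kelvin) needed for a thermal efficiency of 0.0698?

From η = 1 − T_C/T_H, solving for T_H gives T_H = T_C/(1 − η) = 280.00/(1 − 0.0698) = 301.0 K.

T_H ≈ 301.0 K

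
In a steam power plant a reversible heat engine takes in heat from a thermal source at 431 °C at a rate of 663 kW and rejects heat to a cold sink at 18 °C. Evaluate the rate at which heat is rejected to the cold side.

Q̇_C ≈ 274.1 kW

T_H = 431 °C → 431 + 273.15 = 704.15 K.
T_C = 18 °C → 18 + 273.15 = 291.15 K.
η_rev = 1 − T_C/T_H = 1 − 291.15/704.15 = 0.5865.
For a reversible cycle Q_C/Q_H = T_C/T_H, so Q_C = 663 × 291.15/704.15 = 274.1 kW.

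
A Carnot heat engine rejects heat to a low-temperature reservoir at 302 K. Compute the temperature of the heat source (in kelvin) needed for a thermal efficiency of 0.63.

From η = 1 − T_C/T_H, solving for T_H gives T_H = T_C/(1 − η) = 302.00/(1 − 0.63) = 816 K.

T_H ≈ 816 K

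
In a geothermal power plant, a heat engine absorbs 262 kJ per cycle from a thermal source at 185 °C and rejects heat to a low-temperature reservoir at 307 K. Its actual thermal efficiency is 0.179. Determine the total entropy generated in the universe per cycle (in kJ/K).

ΔS_univ ≈ 0.129 kJ/K

T_H = 185 °C → 185 + 273.15 = 458.15 K.
W = η·Q_H = 0.179 × 262 = 46.90 kJ, so Q_C = Q_H − W = 215.1 kJ.
Entropy balance on the reservoirs: −Q_H/T_H = -0.5719 kJ/K, +Q_C/T_C = 0.7007 kJ/K.
ΔS_univ = −Q_H/T_H + Q_C/T_C = 0.129 kJ/K (> 0, since η = 0.179 < η_Carnot = 0.330).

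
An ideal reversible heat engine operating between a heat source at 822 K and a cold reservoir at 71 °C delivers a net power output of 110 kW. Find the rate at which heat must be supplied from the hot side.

T_C = 71 °C → 71 + 273.15 = 344.15 K.
For a reversible engine, η = 1 − T_C/T_H = 1 − 344.15/822.00 = 0.5813.
Q_H = W/η = 110/0.5813 = 189 kW.

Q̇_H ≈ 189 kW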